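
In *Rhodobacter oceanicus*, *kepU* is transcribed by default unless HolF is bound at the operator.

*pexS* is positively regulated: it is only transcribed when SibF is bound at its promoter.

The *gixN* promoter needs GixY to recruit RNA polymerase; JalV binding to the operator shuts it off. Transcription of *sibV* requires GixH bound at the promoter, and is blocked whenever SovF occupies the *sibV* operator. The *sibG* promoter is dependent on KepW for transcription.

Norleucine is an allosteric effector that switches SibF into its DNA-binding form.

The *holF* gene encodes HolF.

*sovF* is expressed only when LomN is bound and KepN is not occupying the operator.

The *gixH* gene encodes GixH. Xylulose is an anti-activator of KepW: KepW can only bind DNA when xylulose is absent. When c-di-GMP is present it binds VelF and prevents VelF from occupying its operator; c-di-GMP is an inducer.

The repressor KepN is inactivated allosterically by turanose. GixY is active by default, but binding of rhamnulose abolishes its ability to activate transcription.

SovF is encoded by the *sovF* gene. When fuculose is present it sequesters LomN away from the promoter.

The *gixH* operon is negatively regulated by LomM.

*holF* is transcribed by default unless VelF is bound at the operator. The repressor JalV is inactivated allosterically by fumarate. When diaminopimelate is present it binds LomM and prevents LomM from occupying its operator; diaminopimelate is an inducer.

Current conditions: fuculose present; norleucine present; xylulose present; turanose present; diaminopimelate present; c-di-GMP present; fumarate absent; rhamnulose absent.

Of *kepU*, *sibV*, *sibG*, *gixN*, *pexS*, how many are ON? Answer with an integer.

c-di-GMP is present, so VelF is inactive.
With no repressor bound, *holF* is transcribed.
So HolF is produced and active.
With repressor HolF bound, *kepU* is not transcribed.
→ *kepU* is OFF.
Turanose is present, so KepN is inactive.
Fuculose is present, so LomN is inactive.
Required activator LomN is absent, so *sovF* is not transcribed.
So SovF is not produced.
Diaminopimelate is present, so LomM is inactive.
With no repressor bound, *gixH* is transcribed.
So GixH is produced and active.
No repressor is bound and GixH is active, so *sibV* is transcribed.
→ *sibV* is ON.
Xylulose is present, so KepW is inactive.
Required activator KepW is absent, so *sibG* is not transcribed.
→ *sibG* is OFF.
Rhamnulose is absent, so GixY is active.
Fumarate is absent, so JalV is active.
With repressor JalV bound, *gixN* is not transcribed.
→ *gixN* is OFF.
Norleucine is present, so SibF is active.
No repressor is bound and SibF is active, so *pexS* is transcribed.
→ *pexS* is ON.
2 of the 5 genes are transcribed.

2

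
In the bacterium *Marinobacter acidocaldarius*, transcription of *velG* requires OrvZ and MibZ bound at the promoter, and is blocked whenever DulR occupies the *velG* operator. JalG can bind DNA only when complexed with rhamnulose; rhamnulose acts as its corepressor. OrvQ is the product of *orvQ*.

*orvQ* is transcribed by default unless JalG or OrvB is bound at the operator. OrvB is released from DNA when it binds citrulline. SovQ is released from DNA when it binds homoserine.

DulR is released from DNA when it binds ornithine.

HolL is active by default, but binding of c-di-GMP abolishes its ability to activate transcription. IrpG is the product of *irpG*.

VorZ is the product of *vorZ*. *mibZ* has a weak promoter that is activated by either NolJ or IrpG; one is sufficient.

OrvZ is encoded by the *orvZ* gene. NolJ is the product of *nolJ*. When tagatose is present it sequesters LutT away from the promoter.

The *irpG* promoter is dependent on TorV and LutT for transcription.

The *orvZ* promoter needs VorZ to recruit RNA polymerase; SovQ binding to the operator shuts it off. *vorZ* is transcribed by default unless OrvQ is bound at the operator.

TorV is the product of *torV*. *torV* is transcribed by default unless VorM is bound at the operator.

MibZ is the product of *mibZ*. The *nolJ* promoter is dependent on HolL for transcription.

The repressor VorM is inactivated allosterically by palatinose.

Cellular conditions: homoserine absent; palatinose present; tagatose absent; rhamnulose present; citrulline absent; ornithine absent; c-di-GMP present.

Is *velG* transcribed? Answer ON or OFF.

OFF

Ornithine is absent, so DulR is active.
Rhamnulose is present, so JalG is active.
Citrulline is absent, so OrvB is active.
With repressor JalG bound, *orvQ* is not transcribed.
So OrvQ is not produced.
With no repressor bound, *vorZ* is transcribed.
So VorZ is produced and active.
Homoserine is absent, so SovQ is active.
With repressor SovQ bound, *orvZ* is not transcribed.
So OrvZ is not produced.
c-di-GMP is present, so HolL is inactive.
Required activator HolL is absent, so *nolJ* is not transcribed.
So NolJ is not produced.
Palatinose is present, so VorM is inactive.
With no repressor bound, *torV* is transcribed.
So TorV is produced and active.
Tagatose is absent, so LutT is active.
No repressor is bound and TorV and LutT are active, so *irpG* is transcribed.
So IrpG is produced and active.
Activator IrpG is present, so *mibZ* is transcribed.
So MibZ is produced and active.
With repressor DulR bound, *velG* is not transcribed.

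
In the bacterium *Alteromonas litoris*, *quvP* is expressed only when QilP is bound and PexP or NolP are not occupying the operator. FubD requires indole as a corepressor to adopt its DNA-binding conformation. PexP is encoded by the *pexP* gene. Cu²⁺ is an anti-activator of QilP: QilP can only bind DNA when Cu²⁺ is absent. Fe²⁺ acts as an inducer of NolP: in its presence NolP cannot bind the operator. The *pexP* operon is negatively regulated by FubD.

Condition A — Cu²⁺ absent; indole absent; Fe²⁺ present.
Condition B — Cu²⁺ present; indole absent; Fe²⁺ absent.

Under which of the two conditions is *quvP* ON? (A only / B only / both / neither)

neither

Condition A:
Cu²⁺ is absent, so QilP is active.
Indole is absent, so FubD is inactive.
With no repressor bound, *pexP* is transcribed.
So PexP is produced and active.
Fe²⁺ is present, so NolP is inactive.
With repressor PexP bound, *quvP* is not transcribed.
→ *quvP* is OFF in A.
Condition B:
Cu²⁺ is present, so QilP is inactive.
Indole is absent, so FubD is inactive.
With no repressor bound, *pexP* is transcribed.
So PexP is produced and active.
Fe²⁺ is absent, so NolP is active.
With repressor PexP bound, *quvP* is not transcribed.
→ *quvP* is OFF in B.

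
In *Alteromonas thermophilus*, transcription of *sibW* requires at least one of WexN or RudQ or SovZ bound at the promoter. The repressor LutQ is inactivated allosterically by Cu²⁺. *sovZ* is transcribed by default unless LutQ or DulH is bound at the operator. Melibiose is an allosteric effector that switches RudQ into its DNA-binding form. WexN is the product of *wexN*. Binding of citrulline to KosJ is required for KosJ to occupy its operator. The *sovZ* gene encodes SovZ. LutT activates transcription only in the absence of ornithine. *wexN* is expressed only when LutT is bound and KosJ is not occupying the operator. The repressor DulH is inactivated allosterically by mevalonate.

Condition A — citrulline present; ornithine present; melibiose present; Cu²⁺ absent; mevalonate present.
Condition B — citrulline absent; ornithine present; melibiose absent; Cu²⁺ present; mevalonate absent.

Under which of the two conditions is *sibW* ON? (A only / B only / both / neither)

A only

Condition A:
Citrulline is present, so KosJ is active.
Ornithine is present, so LutT is inactive.
With repressor KosJ bound, *wexN* is not transcribed.
So WexN is not produced.
Melibiose is present, so RudQ is active.
Cu²⁺ is absent, so LutQ is active.
Mevalonate is present, so DulH is inactive.
With repressor LutQ bound, *sovZ* is not transcribed.
So SovZ is not produced.
Activator RudQ is present, so *sibW* is transcribed.
→ *sibW* is ON in A.
Condition B:
Citrulline is absent, so KosJ is inactive.
Ornithine is present, so LutT is inactive.
Required activator LutT is absent, so *wexN* is not transcribed.
So WexN is not produced.
Melibiose is absent, so RudQ is inactive.
Cu²⁺ is present, so LutQ is inactive.
Mevalonate is absent, so DulH is active.
With repressor DulH bound, *sovZ* is not transcribed.
So SovZ is not produced.
No activator is available at the *sibW* promoter, so *sibW* is not transcribed.
→ *sibW* is OFF in B.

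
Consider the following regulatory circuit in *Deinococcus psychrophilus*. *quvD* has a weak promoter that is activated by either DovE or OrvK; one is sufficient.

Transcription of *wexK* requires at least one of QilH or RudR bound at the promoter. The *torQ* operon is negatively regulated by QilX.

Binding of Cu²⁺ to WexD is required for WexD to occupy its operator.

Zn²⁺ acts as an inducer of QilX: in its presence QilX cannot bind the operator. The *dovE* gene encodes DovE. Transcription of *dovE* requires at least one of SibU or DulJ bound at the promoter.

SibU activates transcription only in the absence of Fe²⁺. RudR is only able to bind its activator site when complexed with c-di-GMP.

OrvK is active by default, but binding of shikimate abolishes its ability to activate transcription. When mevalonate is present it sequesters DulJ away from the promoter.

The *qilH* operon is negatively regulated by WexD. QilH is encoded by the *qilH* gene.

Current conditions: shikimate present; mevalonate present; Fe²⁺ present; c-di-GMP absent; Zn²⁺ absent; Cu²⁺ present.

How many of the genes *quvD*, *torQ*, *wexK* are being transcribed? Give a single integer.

0

Fe²⁺ is present, so SibU is inactive.
Mevalonate is present, so DulJ is inactive.
No activator is available at the *dovE* promoter, so *dovE* is not transcribed.
So DovE is not produced.
Shikimate is present, so OrvK is inactive.
No activator is available at the *quvD* promoter, so *quvD* is not transcribed.
→ *quvD* is OFF.
Zn²⁺ is absent, so QilX is active.
With repressor QilX bound, *torQ* is not transcribed.
→ *torQ* is OFF.
Cu²⁺ is present, so WexD is active.
With repressor WexD bound, *qilH* is not transcribed.
So QilH is not produced.
c-di-GMP is absent, so RudR is inactive.
No activator is available at the *wexK* promoter, so *wexK* is not transcribed.
→ *wexK* is OFF.
0 of the 3 genes are transcribed.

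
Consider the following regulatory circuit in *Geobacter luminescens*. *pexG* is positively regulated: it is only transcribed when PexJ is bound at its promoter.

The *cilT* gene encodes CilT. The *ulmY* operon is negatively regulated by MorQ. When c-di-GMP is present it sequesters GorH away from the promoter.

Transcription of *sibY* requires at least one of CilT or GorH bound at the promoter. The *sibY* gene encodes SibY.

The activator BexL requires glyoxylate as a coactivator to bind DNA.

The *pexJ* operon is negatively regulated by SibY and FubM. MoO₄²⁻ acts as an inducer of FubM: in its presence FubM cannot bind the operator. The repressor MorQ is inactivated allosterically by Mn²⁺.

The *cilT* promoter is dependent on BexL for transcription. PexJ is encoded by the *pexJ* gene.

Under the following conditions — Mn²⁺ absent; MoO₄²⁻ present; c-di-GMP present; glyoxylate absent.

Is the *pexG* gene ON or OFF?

Glyoxylate is absent, so BexL is inactive.
Required activator BexL is absent, so *cilT* is not transcribed.
So CilT is not produced.
c-di-GMP is present, so GorH is inactive.
No activator is available at the *sibY* promoter, so *sibY* is not transcribed.
So SibY is not produced.
MoO₄²⁻ is present, so FubM is inactive.
With no repressor bound, *pexJ* is transcribed.
So PexJ is produced and active.
No repressor is bound and PexJ is active, so *pexG* is transcribed.

ON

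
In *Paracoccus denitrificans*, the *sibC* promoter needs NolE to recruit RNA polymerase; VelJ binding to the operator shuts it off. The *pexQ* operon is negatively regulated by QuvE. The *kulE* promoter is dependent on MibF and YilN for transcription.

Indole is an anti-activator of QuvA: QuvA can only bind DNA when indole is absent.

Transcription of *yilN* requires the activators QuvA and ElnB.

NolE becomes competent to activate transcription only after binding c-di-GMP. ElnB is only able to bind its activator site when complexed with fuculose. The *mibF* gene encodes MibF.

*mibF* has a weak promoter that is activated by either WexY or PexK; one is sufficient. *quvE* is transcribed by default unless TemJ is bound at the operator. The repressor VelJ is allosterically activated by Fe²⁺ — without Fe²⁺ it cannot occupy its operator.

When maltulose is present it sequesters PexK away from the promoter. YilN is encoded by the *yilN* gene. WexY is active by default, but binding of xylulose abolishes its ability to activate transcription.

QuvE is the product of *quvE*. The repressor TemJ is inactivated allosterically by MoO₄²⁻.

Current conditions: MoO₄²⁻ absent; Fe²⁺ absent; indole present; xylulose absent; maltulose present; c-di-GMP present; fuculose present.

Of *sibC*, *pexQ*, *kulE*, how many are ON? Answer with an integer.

2

Fe²⁺ is absent, so VelJ is inactive.
c-di-GMP is present, so NolE is active.
No repressor is bound and NolE is active, so *sibC* is transcribed.
→ *sibC* is ON.
MoO₄²⁻ is absent, so TemJ is active.
With repressor TemJ bound, *quvE* is not transcribed.
So QuvE is not produced.
With no repressor bound, *pexQ* is transcribed.
→ *pexQ* is ON.
Xylulose is absent, so WexY is active.
Maltulose is present, so PexK is inactive.
Activator WexY is present, so *mibF* is transcribed.
So MibF is produced and active.
Indole is present, so QuvA is inactive.
Fuculose is present, so ElnB is active.
Required activator QuvA is absent, so *yilN* is not transcribed.
So YilN is not produced.
Required activator YilN is absent, so *kulE* is not transcribed.
→ *kulE* is OFF.
2 of the 3 genes are transcribed.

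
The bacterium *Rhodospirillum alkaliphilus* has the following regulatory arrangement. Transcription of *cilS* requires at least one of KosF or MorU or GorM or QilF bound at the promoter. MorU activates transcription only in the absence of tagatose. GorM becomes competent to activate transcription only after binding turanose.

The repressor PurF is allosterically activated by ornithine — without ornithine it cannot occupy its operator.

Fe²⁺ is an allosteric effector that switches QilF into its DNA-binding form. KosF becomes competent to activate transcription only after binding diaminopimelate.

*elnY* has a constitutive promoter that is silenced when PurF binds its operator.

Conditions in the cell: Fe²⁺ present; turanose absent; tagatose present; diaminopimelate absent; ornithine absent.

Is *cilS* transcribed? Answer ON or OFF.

ON

Diaminopimelate is absent, so KosF is inactive.
Tagatose is present, so MorU is inactive.
Turanose is absent, so GorM is inactive.
Fe²⁺ is present, so QilF is active.
Activator QilF is present, so *cilS* is transcribed.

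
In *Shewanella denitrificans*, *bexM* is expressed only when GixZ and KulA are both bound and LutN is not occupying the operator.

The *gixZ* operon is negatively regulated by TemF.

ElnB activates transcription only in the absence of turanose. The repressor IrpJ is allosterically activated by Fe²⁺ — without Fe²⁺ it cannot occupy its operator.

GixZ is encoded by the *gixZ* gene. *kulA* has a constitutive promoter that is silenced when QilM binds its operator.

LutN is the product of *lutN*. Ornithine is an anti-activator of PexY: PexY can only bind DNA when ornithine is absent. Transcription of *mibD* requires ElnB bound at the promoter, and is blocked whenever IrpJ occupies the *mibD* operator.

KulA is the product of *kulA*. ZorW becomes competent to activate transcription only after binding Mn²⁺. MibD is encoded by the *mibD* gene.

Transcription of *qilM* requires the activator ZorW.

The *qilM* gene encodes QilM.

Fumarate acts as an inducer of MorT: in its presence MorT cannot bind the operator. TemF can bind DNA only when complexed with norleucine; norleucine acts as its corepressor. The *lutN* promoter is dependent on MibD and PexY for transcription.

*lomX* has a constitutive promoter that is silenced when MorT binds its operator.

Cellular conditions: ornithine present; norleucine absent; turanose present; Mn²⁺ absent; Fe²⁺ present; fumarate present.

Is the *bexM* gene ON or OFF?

Norleucine is absent, so TemF is inactive.
With no repressor bound, *gixZ* is transcribed.
So GixZ is produced and active.
Turanose is present, so ElnB is inactive.
Fe²⁺ is present, so IrpJ is active.
With repressor IrpJ bound, *mibD* is not transcribed.
So MibD is not produced.
Ornithine is present, so PexY is inactive.
Required activator MibD is absent, so *lutN* is not transcribed.
So LutN is not produced.
Mn²⁺ is absent, so ZorW is inactive.
Required activator ZorW is absent, so *qilM* is not transcribed.
So QilM is not produced.
With no repressor bound, *kulA* is transcribed.
So KulA is produced and active.
No repressor is bound and GixZ and KulA are active, so *bexM* is transcribed.

ON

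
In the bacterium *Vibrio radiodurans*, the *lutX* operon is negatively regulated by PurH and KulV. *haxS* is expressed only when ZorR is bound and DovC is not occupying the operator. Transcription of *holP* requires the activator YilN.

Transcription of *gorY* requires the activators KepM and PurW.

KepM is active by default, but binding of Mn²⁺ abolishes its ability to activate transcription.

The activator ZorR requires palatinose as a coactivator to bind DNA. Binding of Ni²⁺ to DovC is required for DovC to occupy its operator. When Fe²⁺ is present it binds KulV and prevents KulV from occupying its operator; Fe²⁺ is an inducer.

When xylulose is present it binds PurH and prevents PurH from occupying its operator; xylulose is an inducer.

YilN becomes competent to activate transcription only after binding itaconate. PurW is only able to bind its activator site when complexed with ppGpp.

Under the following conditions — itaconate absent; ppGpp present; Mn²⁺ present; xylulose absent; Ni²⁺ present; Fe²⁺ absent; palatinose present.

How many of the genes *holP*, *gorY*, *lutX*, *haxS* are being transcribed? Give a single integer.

Itaconate is absent, so YilN is inactive.
Required activator YilN is absent, so *holP* is not transcribed.
→ *holP* is OFF.
Mn²⁺ is present, so KepM is inactive.
ppGpp is present, so PurW is active.
Required activator KepM is absent, so *gorY* is not transcribed.
→ *gorY* is OFF.
Xylulose is absent, so PurH is active.
Fe²⁺ is absent, so KulV is active.
With repressor PurH bound, *lutX* is not transcribed.
→ *lutX* is OFF.
Palatinose is present, so ZorR is active.
Ni²⁺ is present, so DovC is active.
With repressor DovC bound, *haxS* is not transcribed.
→ *haxS* is OFF.
0 of the 4 genes are transcribed.

0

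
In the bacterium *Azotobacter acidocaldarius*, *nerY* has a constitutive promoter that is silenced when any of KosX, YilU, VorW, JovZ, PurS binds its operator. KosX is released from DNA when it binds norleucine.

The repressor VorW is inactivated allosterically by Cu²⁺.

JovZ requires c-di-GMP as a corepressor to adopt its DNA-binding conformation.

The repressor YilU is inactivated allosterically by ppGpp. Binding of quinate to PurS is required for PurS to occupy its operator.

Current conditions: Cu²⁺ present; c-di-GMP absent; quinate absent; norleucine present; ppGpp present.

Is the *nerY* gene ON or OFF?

ON

Norleucine is present, so KosX is inactive.
ppGpp is present, so YilU is inactive.
Cu²⁺ is present, so VorW is inactive.
c-di-GMP is absent, so JovZ is inactive.
Quinate is absent, so PurS is inactive.
With no repressor bound, *nerY* is transcribed.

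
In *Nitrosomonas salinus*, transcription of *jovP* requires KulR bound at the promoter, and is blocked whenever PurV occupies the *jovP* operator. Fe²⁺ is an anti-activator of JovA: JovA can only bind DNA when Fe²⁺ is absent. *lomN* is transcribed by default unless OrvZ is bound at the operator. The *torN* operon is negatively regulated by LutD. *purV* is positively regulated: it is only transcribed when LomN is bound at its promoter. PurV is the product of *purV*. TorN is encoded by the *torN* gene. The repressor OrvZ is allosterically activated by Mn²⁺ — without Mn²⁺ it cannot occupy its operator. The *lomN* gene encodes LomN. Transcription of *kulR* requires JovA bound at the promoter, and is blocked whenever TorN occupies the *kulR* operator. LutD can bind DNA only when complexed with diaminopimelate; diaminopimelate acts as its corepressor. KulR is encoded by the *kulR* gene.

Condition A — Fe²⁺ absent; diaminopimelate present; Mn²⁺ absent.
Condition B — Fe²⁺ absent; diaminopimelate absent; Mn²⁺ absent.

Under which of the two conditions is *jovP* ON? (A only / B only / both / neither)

Condition A:
Fe²⁺ is absent, so JovA is active.
Diaminopimelate is present, so LutD is active.
With repressor LutD bound, *torN* is not transcribed.
So TorN is not produced.
No repressor is bound and JovA is active, so *kulR* is transcribed.
So KulR is produced and active.
Mn²⁺ is absent, so OrvZ is inactive.
With no repressor bound, *lomN* is transcribed.
So LomN is produced and active.
No repressor is bound and LomN is active, so *purV* is transcribed.
So PurV is produced and active.
With repressor PurV bound, *jovP* is not transcribed.
→ *jovP* is OFF in A.
Condition B:
Fe²⁺ is absent, so JovA is active.
Diaminopimelate is absent, so LutD is inactive.
With no repressor bound, *torN* is transcribed.
So TorN is produced and active.
With repressor TorN bound, *kulR* is not transcribed.
So KulR is not produced.
Mn²⁺ is absent, so OrvZ is inactive.
With no repressor bound, *lomN* is transcribed.
So LomN is produced and active.
No repressor is bound and LomN is active, so *purV* is transcribed.
So PurV is produced and active.
With repressor PurV bound, *jovP* is not transcribed.
→ *jovP* is OFF in B.

neither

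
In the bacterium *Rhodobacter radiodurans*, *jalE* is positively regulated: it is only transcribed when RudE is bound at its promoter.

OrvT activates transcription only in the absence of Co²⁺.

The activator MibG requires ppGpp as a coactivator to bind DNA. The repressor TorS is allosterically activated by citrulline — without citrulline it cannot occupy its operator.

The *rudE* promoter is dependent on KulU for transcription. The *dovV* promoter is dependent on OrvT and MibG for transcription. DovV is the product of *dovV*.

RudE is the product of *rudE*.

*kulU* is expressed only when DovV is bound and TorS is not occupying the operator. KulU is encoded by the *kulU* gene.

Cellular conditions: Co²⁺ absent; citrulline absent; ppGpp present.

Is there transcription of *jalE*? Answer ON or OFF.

Co²⁺ is absent, so OrvT is active.
ppGpp is present, so MibG is active.
No repressor is bound and OrvT and MibG are active, so *dovV* is transcribed.
So DovV is produced and active.
Citrulline is absent, so TorS is inactive.
No repressor is bound and DovV is active, so *kulU* is transcribed.
So KulU is produced and active.
No repressor is bound and KulU is active, so *rudE* is transcribed.
So RudE is produced and active.
No repressor is bound and RudE is active, so *jalE* is transcribed.

ON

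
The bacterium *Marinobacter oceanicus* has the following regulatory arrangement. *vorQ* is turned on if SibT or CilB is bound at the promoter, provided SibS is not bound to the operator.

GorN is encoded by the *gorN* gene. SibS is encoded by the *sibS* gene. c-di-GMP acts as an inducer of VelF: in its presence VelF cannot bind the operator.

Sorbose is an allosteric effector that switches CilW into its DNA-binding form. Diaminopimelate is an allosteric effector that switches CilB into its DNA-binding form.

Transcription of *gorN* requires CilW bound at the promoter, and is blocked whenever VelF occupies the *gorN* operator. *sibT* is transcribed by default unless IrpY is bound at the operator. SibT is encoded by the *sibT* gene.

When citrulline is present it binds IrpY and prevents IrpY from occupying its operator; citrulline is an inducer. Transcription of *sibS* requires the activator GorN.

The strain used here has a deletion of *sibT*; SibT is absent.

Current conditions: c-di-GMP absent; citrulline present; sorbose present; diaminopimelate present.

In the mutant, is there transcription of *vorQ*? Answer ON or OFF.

SibT is non-functional in this strain, so it has no effect.
c-di-GMP is absent, so VelF is active.
Sorbose is present, so CilW is active.
With repressor VelF bound, *gorN* is not transcribed.
So GorN is not produced.
Required activator GorN is absent, so *sibS* is not transcribed.
So SibS is not produced.
Diaminopimelate is present, so CilB is active.
Activator CilB is present, so *vorQ* is transcribed.

ON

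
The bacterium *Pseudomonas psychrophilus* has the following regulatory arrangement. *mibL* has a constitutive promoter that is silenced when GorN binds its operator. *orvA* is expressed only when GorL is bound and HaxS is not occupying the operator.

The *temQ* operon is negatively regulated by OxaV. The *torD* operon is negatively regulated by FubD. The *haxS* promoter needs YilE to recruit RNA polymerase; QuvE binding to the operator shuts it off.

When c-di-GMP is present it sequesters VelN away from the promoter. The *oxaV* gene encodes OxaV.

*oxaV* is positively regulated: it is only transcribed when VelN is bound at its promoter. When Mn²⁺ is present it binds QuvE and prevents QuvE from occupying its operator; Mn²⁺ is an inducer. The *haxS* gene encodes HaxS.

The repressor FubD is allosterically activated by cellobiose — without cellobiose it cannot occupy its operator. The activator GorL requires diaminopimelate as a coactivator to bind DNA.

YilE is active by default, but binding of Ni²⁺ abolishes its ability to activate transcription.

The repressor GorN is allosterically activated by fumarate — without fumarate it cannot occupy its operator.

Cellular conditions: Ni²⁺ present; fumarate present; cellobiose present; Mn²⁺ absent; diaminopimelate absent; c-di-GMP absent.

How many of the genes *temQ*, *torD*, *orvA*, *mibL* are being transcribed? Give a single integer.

0

c-di-GMP is absent, so VelN is active.
No repressor is bound and VelN is active, so *oxaV* is transcribed.
So OxaV is produced and active.
With repressor OxaV bound, *temQ* is not transcribed.
→ *temQ* is OFF.
Cellobiose is present, so FubD is active.
With repressor FubD bound, *torD* is not transcribed.
→ *torD* is OFF.
Ni²⁺ is present, so YilE is inactive.
Mn²⁺ is absent, so QuvE is active.
With repressor QuvE bound, *haxS* is not transcribed.
So HaxS is not produced.
Diaminopimelate is absent, so GorL is inactive.
Required activator GorL is absent, so *orvA* is not transcribed.
→ *orvA* is OFF.
Fumarate is present, so GorN is active.
With repressor GorN bound, *mibL* is not transcribed.
→ *mibL* is OFF.
0 of the 4 genes are transcribed.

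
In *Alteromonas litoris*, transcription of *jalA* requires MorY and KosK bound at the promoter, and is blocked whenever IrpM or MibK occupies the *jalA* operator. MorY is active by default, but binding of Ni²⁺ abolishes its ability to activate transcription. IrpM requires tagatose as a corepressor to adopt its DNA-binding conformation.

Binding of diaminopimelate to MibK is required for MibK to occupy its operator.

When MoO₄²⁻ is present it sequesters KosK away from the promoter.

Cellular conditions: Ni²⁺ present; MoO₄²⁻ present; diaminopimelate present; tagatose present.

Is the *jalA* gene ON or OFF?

Tagatose is present, so IrpM is active.
Ni²⁺ is present, so MorY is inactive.
MoO₄²⁻ is present, so KosK is inactive.
Diaminopimelate is present, so MibK is active.
With repressor IrpM bound, *jalA* is not transcribed.

OFF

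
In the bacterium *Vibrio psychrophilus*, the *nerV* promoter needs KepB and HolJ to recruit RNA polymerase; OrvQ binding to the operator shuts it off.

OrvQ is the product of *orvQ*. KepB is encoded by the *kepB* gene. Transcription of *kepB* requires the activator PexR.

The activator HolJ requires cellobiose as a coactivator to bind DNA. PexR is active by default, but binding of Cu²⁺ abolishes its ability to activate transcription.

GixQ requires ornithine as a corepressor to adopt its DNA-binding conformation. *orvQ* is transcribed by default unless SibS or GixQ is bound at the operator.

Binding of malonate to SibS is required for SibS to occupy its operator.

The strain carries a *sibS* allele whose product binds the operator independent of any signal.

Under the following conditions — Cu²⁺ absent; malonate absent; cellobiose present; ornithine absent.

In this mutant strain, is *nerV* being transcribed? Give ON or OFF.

Cu²⁺ is absent, so PexR is active.
No repressor is bound and PexR is active, so *kepB* is transcribed.
So KepB is produced and active.
SibS is constitutively active in this strain.
Ornithine is absent, so GixQ is inactive.
With repressor SibS bound, *orvQ* is not transcribed.
So OrvQ is not produced.
Cellobiose is present, so HolJ is active.
No repressor is bound and KepB and HolJ are active, so *nerV* is transcribed.

ON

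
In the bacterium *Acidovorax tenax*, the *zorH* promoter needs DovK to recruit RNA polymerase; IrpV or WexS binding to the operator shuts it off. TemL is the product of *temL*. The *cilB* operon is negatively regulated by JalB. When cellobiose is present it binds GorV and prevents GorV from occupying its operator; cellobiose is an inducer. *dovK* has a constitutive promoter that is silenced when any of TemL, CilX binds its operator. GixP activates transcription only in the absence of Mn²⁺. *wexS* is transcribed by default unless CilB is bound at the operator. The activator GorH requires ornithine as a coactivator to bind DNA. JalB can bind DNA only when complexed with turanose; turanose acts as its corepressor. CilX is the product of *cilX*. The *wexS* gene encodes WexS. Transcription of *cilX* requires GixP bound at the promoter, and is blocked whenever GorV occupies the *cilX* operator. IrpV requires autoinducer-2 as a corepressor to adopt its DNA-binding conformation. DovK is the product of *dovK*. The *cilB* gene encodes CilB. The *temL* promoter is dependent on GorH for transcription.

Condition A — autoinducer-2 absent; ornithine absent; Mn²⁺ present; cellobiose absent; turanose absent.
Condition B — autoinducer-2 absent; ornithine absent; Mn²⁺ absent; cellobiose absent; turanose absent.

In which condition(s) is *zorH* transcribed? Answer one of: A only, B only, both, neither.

both

Condition A:
Autoinducer-2 is absent, so IrpV is inactive.
Ornithine is absent, so GorH is inactive.
Required activator GorH is absent, so *temL* is not transcribed.
So TemL is not produced.
Mn²⁺ is present, so GixP is inactive.
Cellobiose is absent, so GorV is active.
With repressor GorV bound, *cilX* is not transcribed.
So CilX is not produced.
With no repressor bound, *dovK* is transcribed.
So DovK is produced and active.
Turanose is absent, so JalB is inactive.
With no repressor bound, *cilB* is transcribed.
So CilB is produced and active.
With repressor CilB bound, *wexS* is not transcribed.
So WexS is not produced.
No repressor is bound and DovK is active, so *zorH* is transcribed.
→ *zorH* is ON in A.
Condition B:
Autoinducer-2 is absent, so IrpV is inactive.
Ornithine is absent, so GorH is inactive.
Required activator GorH is absent, so *temL* is not transcribed.
So TemL is not produced.
Mn²⁺ is absent, so GixP is active.
Cellobiose is absent, so GorV is active.
With repressor GorV bound, *cilX* is not transcribed.
So CilX is not produced.
With no repressor bound, *dovK* is transcribed.
So DovK is produced and active.
Turanose is absent, so JalB is inactive.
With no repressor bound, *cilB* is transcribed.
So CilB is produced and active.
With repressor CilB bound, *wexS* is not transcribed.
So WexS is not produced.
No repressor is bound and DovK is active, so *zorH* is transcribed.
→ *zorH* is ON in B.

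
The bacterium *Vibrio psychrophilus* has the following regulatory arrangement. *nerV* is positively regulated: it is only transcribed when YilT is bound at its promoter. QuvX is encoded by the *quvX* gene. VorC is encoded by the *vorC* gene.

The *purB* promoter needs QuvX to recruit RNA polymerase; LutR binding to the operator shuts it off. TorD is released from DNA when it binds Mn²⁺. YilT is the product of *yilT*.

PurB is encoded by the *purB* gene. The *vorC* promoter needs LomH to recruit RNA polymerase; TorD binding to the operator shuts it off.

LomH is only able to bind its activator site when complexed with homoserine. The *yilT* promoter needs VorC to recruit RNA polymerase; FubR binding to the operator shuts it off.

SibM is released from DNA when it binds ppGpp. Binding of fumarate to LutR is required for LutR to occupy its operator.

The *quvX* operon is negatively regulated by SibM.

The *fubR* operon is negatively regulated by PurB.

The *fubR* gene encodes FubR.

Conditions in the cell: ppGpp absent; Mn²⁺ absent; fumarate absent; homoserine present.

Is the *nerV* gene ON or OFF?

ppGpp is absent, so SibM is active.
With repressor SibM bound, *quvX* is not transcribed.
So QuvX is not produced.
Fumarate is absent, so LutR is inactive.
Required activator QuvX is absent, so *purB* is not transcribed.
So PurB is not produced.
With no repressor bound, *fubR* is transcribed.
So FubR is produced and active.
Mn²⁺ is absent, so TorD is active.
Homoserine is present, so LomH is active.
With repressor TorD bound, *vorC* is not transcribed.
So VorC is not produced.
With repressor FubR bound, *yilT* is not transcribed.
So YilT is not produced.
Required activator YilT is absent, so *nerV* is not transcribed.

OFF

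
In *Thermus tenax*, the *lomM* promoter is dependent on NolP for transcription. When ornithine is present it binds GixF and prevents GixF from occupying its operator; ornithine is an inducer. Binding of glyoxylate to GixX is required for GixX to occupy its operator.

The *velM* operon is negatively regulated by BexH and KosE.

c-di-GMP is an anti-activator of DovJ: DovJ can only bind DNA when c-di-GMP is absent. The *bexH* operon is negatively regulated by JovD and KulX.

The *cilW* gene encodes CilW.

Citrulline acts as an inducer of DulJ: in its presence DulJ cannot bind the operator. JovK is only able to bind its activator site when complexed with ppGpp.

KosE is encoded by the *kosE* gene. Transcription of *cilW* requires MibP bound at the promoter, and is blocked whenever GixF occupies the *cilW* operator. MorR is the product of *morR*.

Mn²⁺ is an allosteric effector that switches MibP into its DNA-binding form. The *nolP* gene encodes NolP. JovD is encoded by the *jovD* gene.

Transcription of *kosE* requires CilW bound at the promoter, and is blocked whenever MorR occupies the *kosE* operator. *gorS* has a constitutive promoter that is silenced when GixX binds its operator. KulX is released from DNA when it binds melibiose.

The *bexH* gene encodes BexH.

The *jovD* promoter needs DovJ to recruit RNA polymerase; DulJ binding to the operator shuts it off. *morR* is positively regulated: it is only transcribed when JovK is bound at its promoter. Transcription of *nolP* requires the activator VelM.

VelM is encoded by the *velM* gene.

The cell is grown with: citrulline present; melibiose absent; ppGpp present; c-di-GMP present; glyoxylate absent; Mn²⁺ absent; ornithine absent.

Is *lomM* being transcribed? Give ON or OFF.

Citrulline is present, so DulJ is inactive.
c-di-GMP is present, so DovJ is inactive.
Required activator DovJ is absent, so *jovD* is not transcribed.
So JovD is not produced.
Melibiose is absent, so KulX is active.
With repressor KulX bound, *bexH* is not transcribed.
So BexH is not produced.
ppGpp is present, so JovK is active.
No repressor is bound and JovK is active, so *morR* is transcribed.
So MorR is produced and active.
Ornithine is absent, so GixF is active.
Mn²⁺ is absent, so MibP is inactive.
With repressor GixF bound, *cilW* is not transcribed.
So CilW is not produced.
With repressor MorR bound, *kosE* is not transcribed.
So KosE is not produced.
With no repressor bound, *velM* is transcribed.
So VelM is produced and active.
No repressor is bound and VelM is active, so *nolP* is transcribed.
So NolP is produced and active.
No repressor is bound and NolP is active, so *lomM* is transcribed.

ON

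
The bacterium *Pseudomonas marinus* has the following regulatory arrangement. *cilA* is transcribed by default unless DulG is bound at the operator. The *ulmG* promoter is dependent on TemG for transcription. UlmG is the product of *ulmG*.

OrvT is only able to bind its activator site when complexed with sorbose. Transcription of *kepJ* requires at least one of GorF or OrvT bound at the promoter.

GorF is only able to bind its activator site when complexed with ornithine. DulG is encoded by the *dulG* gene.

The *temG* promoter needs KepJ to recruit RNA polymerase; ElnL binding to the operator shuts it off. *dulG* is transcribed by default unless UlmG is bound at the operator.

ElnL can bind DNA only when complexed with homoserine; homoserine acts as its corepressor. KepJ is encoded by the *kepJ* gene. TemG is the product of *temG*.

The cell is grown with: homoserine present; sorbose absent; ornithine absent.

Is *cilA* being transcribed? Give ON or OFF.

Ornithine is absent, so GorF is inactive.
Sorbose is absent, so OrvT is inactive.
No activator is available at the *kepJ* promoter, so *kepJ* is not transcribed.
So KepJ is not produced.
Homoserine is present, so ElnL is active.
With repressor ElnL bound, *temG* is not transcribed.
So TemG is not produced.
Required activator TemG is absent, so *ulmG* is not transcribed.
So UlmG is not produced.
With no repressor bound, *dulG* is transcribed.
So DulG is produced and active.
With repressor DulG bound, *cilA* is not transcribed.

OFF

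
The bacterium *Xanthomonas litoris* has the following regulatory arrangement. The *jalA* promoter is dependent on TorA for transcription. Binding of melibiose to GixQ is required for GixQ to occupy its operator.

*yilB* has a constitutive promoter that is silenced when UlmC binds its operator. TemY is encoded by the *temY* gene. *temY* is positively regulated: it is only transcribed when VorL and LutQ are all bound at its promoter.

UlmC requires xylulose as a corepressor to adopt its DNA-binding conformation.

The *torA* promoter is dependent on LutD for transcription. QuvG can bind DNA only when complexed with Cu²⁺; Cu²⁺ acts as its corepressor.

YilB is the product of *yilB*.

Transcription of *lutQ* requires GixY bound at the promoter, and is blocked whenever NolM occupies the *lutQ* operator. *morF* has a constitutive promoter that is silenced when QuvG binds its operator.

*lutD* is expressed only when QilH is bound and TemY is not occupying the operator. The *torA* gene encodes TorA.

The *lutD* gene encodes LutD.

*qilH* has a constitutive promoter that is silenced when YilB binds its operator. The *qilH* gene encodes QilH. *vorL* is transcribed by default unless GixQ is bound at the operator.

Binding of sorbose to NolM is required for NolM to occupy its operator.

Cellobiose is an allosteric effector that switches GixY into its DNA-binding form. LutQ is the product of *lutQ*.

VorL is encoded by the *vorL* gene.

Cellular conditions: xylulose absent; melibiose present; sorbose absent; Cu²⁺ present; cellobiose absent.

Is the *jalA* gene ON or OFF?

Melibiose is present, so GixQ is active.
With repressor GixQ bound, *vorL* is not transcribed.
So VorL is not produced.
Sorbose is absent, so NolM is inactive.
Cellobiose is absent, so GixY is inactive.
Required activator GixY is absent, so *lutQ* is not transcribed.
So LutQ is not produced.
Required activator VorL is absent, so *temY* is not transcribed.
So TemY is not produced.
Xylulose is absent, so UlmC is inactive.
With no repressor bound, *yilB* is transcribed.
So YilB is produced and active.
With repressor YilB bound, *qilH* is not transcribed.
So QilH is not produced.
Required activator QilH is absent, so *lutD* is not transcribed.
So LutD is not produced.
Required activator LutD is absent, so *torA* is not transcribed.
So TorA is not produced.
Required activator TorA is absent, so *jalA* is not transcribed.

OFF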